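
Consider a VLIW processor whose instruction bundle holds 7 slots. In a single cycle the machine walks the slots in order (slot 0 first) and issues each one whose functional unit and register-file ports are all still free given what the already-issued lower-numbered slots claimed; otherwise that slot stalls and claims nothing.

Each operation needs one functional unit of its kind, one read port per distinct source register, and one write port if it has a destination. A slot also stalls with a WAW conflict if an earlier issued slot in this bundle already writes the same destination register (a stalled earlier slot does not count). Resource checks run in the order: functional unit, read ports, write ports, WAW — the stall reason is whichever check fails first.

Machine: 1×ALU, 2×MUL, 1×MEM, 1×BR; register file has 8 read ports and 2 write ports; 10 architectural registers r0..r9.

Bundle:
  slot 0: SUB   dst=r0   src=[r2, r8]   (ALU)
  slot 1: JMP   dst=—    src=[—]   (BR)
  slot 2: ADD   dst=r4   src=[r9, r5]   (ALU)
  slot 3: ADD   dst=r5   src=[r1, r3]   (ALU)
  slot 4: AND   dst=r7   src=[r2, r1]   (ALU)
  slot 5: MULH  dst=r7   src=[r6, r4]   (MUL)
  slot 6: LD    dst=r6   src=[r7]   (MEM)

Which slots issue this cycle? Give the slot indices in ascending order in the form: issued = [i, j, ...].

#0 ALU src=r2,r8 dispatched  <A:0 Mu:2 Ld:1 B:1 rd:6 wr:1>
#1 BR src=- dispatched  <A:0 Mu:2 Ld:1 B:0 rd:6 wr:1>
#2 ALU src=r9,r5 held:FU  <A:0 Mu:2 Ld:1 B:0 rd:6 wr:1>
#3 ALU src=r1,r3 held:FU  <A:0 Mu:2 Ld:1 B:0 rd:6 wr:1>
#4 ALU src=r2,r1 held:FU  <A:0 Mu:2 Ld:1 B:0 rd:6 wr:1>
#5 MUL src=r6,r4 dispatched  <A:0 Mu:1 Ld:1 B:0 rd:4 wr:0>
#6 MEM src=r7 held:WR_PORT  <A:0 Mu:1 Ld:1 B:0 rd:4 wr:0>

issued = [0, 1, 5]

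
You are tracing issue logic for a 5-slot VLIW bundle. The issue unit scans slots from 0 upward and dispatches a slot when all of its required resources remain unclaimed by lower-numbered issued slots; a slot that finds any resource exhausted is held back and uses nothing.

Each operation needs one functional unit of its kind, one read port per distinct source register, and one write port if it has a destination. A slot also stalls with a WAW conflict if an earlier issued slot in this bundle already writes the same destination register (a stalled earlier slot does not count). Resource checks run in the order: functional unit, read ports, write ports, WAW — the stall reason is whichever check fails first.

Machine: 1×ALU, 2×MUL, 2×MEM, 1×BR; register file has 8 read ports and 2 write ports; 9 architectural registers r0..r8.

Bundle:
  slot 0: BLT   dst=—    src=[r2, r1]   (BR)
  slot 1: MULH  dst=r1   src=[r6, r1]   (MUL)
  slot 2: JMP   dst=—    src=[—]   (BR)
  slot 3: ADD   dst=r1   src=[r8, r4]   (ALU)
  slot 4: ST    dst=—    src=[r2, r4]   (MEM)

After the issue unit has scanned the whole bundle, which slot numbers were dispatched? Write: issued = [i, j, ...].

  0. BR ⇒ go  {1A/2Mu/2Ld/0B | 6r 2w}
  1. MUL→r1 ⇒ go  {1A/1Mu/2Ld/0B | 4r 1w}
  2. BR ⇒ no(FU)  {1A/1Mu/2Ld/0B | 4r 1w}
  3. ALU→r1 ⇒ no(WAW)  {1A/1Mu/2Ld/0B | 4r 1w}
  4. MEM ⇒ go  {1A/1Mu/1Ld/0B | 2r 1w}

issued = [0, 1, 4]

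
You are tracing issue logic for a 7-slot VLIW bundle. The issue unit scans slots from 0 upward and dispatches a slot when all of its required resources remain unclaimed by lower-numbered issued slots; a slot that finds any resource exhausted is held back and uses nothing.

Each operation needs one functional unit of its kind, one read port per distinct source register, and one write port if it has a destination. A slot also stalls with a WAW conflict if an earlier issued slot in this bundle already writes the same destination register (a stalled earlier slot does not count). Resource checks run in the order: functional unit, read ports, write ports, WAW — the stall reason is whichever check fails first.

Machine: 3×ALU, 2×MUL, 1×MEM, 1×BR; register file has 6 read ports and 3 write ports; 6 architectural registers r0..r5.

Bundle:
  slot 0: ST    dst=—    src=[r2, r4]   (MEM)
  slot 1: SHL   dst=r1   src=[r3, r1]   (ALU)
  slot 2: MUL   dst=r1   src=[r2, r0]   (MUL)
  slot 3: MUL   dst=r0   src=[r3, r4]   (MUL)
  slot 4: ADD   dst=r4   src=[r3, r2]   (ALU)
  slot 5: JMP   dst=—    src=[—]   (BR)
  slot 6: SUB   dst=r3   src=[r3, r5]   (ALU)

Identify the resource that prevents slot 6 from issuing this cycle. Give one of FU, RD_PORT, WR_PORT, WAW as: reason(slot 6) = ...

[0] MEM needs rd=2 wr=0: ok; after: ALU=3 MUL=2 MEM=0 BR=1, R=4, W=3
[1] ALU needs rd=2 wr=1: ok; after: ALU=2 MUL=2 MEM=0 BR=1, R=2, W=2
[2] MUL needs rd=2 wr=1: WAW; after: ALU=2 MUL=2 MEM=0 BR=1, R=2, W=2
[3] MUL needs rd=2 wr=1: ok; after: ALU=2 MUL=1 MEM=0 BR=1, R=0, W=1
[4] ALU needs rd=2 wr=1: RD_PORT; after: ALU=2 MUL=1 MEM=0 BR=1, R=0, W=1
[5] BR needs rd=0 wr=0: ok; after: ALU=2 MUL=1 MEM=0 BR=0, R=0, W=1
[6] ALU needs rd=2 wr=1: RD_PORT; after: ALU=2 MUL=1 MEM=0 BR=0, R=0, W=1

reason(slot 6) = RD_PORT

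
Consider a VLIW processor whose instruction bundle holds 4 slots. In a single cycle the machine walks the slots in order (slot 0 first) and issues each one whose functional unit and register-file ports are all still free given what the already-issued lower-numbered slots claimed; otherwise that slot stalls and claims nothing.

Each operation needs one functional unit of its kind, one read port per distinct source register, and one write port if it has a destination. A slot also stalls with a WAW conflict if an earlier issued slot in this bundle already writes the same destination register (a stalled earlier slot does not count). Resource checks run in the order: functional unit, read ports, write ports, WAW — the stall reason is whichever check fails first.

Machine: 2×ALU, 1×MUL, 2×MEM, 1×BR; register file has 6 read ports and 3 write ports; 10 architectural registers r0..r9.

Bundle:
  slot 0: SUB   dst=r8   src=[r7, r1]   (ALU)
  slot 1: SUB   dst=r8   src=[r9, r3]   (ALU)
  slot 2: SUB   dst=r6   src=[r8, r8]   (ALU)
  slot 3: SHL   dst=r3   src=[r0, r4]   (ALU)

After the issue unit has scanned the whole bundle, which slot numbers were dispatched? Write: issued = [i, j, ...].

  0. ALU→r8 ⇒ go  {1A/1Mu/2Ld/1B | 4r 2w}
  1. ALU→r8 ⇒ no(WAW)  {1A/1Mu/2Ld/1B | 4r 2w}
  2. ALU→r6 ⇒ go  {0A/1Mu/2Ld/1B | 3r 1w}
  3. ALU→r3 ⇒ no(FU)  {0A/1Mu/2Ld/1B | 3r 1w}

issued = [0, 2]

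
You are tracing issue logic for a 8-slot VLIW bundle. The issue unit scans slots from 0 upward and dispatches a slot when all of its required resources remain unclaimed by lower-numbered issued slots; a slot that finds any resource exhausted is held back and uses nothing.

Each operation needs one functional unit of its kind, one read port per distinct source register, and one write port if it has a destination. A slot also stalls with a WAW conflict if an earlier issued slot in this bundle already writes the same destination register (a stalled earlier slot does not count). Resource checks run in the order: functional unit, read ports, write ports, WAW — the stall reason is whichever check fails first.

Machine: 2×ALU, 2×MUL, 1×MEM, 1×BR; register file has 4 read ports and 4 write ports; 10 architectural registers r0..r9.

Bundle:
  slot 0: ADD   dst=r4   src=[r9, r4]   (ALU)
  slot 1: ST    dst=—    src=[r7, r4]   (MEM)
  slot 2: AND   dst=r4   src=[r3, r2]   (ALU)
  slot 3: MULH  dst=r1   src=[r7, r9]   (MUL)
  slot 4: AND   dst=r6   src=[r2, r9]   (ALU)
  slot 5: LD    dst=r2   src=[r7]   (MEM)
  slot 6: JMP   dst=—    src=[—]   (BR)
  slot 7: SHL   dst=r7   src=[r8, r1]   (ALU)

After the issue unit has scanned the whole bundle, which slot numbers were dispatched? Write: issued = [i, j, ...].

[0] ALU needs rd=2 wr=1: ok; after: ALU=1 MUL=2 MEM=1 BR=1, R=2, W=3
[1] MEM needs rd=2 wr=0: ok; after: ALU=1 MUL=2 MEM=0 BR=1, R=0, W=3
[2] ALU needs rd=2 wr=1: RD_PORT; after: ALU=1 MUL=2 MEM=0 BR=1, R=0, W=3
[3] MUL needs rd=2 wr=1: RD_PORT; after: ALU=1 MUL=2 MEM=0 BR=1, R=0, W=3
[4] ALU needs rd=2 wr=1: RD_PORT; after: ALU=1 MUL=2 MEM=0 BR=1, R=0, W=3
[5] MEM needs rd=1 wr=1: FU; after: ALU=1 MUL=2 MEM=0 BR=1, R=0, W=3
[6] BR needs rd=0 wr=0: ok; after: ALU=1 MUL=2 MEM=0 BR=0, R=0, W=3
[7] ALU needs rd=2 wr=1: RD_PORT; after: ALU=1 MUL=2 MEM=0 BR=0, R=0, W=3

issued = [0, 1, 6]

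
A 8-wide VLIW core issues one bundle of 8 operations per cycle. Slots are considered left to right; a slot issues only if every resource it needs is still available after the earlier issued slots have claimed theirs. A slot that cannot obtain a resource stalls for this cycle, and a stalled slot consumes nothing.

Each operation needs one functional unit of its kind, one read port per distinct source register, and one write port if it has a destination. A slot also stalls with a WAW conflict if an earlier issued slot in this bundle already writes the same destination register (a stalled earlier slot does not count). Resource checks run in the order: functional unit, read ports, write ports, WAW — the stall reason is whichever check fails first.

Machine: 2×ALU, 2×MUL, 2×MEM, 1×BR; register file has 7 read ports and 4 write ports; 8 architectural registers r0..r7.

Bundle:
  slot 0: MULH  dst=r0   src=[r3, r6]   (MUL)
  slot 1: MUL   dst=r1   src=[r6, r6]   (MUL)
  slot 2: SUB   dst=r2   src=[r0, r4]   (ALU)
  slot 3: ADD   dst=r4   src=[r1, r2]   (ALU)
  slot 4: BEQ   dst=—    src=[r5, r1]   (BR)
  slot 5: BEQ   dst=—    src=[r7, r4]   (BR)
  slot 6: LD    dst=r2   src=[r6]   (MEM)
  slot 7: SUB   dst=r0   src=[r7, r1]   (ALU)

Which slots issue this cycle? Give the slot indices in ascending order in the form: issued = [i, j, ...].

[0] MUL needs rd=2 wr=1: ok; after: ALU=2 MUL=1 MEM=2 BR=1, R=5, W=3
[1] MUL needs rd=1 wr=1: ok; after: ALU=2 MUL=0 MEM=2 BR=1, R=4, W=2
[2] ALU needs rd=2 wr=1: ok; after: ALU=1 MUL=0 MEM=2 BR=1, R=2, W=1
[3] ALU needs rd=2 wr=1: ok; after: ALU=0 MUL=0 MEM=2 BR=1, R=0, W=0
[4] BR needs rd=2 wr=0: RD_PORT; after: ALU=0 MUL=0 MEM=2 BR=1, R=0, W=0
[5] BR needs rd=2 wr=0: RD_PORT; after: ALU=0 MUL=0 MEM=2 BR=1, R=0, W=0
[6] MEM needs rd=1 wr=1: RD_PORT; after: ALU=0 MUL=0 MEM=2 BR=1, R=0, W=0
[7] ALU needs rd=2 wr=1: FU; after: ALU=0 MUL=0 MEM=2 BR=1, R=0, W=0

issued = [0, 1, 2, 3]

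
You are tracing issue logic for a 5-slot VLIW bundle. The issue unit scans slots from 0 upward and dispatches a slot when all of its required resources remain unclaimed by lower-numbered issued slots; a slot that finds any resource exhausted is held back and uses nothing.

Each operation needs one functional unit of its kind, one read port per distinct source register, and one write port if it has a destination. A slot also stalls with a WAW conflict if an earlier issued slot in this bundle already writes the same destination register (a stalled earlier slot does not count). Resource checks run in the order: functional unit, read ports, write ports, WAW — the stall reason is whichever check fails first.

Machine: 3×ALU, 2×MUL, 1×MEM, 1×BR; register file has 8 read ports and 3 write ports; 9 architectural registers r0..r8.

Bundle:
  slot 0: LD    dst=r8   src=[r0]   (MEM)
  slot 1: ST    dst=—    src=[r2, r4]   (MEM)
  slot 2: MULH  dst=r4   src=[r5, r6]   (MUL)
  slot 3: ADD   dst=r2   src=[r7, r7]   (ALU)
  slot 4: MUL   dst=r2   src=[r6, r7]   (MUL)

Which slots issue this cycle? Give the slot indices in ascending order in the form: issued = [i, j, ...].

issued = [0, 2, 3]

slot 0 (MEM): ISSUE — free A3,Mu2,Ld0,B1 rp7 wp2
slot 1 (MEM): stall FU — free A3,Mu2,Ld0,B1 rp7 wp2
slot 2 (MUL): ISSUE — free A3,Mu1,Ld0,B1 rp5 wp1
slot 3 (ALU): ISSUE — free A2,Mu1,Ld0,B1 rp4 wp0
slot 4 (MUL): stall WR_PORT — free A2,Mu1,Ld0,B1 rp4 wp0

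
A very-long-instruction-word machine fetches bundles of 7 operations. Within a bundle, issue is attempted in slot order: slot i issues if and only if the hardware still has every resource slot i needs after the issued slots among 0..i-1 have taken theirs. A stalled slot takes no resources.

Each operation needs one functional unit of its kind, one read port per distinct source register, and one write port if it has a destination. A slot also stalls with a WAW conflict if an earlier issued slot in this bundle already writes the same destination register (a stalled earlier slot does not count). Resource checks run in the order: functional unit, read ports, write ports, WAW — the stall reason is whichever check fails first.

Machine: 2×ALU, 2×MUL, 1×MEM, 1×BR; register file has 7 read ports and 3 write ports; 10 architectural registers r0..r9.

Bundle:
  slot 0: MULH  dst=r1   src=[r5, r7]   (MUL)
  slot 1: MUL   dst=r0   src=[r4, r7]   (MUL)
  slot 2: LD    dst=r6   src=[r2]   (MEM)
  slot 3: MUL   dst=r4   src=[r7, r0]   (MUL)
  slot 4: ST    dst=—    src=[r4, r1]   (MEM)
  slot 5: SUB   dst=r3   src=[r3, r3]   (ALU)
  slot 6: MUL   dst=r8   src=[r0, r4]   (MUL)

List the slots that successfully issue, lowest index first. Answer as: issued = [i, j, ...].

issued = [0, 1, 2]

[0] MUL needs rd=2 wr=1: ok; after: ALU=2 MUL=1 MEM=1 BR=1, R=5, W=2
[1] MUL needs rd=2 wr=1: ok; after: ALU=2 MUL=0 MEM=1 BR=1, R=3, W=1
[2] MEM needs rd=1 wr=1: ok; after: ALU=2 MUL=0 MEM=0 BR=1, R=2, W=0
[3] MUL needs rd=2 wr=1: FU; after: ALU=2 MUL=0 MEM=0 BR=1, R=2, W=0
[4] MEM needs rd=2 wr=0: FU; after: ALU=2 MUL=0 MEM=0 BR=1, R=2, W=0
[5] ALU needs rd=1 wr=1: WR_PORT; after: ALU=2 MUL=0 MEM=0 BR=1, R=2, W=0
[6] MUL needs rd=2 wr=1: FU; after: ALU=2 MUL=0 MEM=0 BR=1, R=2, W=0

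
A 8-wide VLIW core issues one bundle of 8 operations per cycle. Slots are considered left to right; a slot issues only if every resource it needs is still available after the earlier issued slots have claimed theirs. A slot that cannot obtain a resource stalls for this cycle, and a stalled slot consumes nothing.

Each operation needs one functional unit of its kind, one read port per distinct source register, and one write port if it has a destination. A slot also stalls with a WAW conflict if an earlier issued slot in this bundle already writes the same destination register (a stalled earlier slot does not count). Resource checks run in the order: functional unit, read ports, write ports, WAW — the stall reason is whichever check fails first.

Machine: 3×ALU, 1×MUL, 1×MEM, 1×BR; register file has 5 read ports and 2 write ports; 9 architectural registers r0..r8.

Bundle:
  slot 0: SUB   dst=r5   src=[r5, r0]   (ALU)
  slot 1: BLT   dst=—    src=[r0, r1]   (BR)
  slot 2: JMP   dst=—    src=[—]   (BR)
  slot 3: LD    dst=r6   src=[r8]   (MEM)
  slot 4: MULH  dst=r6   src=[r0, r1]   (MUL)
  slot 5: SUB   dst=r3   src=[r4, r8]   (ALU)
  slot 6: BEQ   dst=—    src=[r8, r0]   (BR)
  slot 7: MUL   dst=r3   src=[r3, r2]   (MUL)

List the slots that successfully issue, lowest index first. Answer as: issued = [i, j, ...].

issued = [0, 1, 3]

  0. ALU→r5 ⇒ go  {2A/1Mu/1Ld/1B | 3r 1w}
  1. BR ⇒ go  {2A/1Mu/1Ld/0B | 1r 1w}
  2. BR ⇒ no(FU)  {2A/1Mu/1Ld/0B | 1r 1w}
  3. MEM→r6 ⇒ go  {2A/1Mu/0Ld/0B | 0r 0w}
  4. MUL→r6 ⇒ no(RD_PORT)  {2A/1Mu/0Ld/0B | 0r 0w}
  5. ALU→r3 ⇒ no(RD_PORT)  {2A/1Mu/0Ld/0B | 0r 0w}
  6. BR ⇒ no(FU)  {2A/1Mu/0Ld/0B | 0r 0w}
  7. MUL→r3 ⇒ no(RD_PORT)  {2A/1Mu/0Ld/0B | 0r 0w}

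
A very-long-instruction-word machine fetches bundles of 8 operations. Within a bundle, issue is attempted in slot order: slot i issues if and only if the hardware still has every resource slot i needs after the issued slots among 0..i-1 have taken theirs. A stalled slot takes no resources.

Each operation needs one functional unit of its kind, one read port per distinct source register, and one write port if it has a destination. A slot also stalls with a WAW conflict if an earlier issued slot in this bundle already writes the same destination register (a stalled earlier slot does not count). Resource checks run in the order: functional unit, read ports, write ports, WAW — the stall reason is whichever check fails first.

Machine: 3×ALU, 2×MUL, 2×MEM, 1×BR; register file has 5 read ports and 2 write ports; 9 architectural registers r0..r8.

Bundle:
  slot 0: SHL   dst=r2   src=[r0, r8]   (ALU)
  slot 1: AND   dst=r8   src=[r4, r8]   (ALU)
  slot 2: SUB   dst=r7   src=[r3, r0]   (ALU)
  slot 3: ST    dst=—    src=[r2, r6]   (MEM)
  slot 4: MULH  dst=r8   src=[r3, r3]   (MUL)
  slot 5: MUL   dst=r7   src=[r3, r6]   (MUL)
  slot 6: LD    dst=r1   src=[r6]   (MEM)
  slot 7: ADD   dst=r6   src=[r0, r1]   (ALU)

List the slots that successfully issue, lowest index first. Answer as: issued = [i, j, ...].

[0] ALU needs rd=2 wr=1: ok; after: ALU=2 MUL=2 MEM=2 BR=1, R=3, W=1
[1] ALU needs rd=2 wr=1: ok; after: ALU=1 MUL=2 MEM=2 BR=1, R=1, W=0
[2] ALU needs rd=2 wr=1: RD_PORT; after: ALU=1 MUL=2 MEM=2 BR=1, R=1, W=0
[3] MEM needs rd=2 wr=0: RD_PORT; after: ALU=1 MUL=2 MEM=2 BR=1, R=1, W=0
[4] MUL needs rd=1 wr=1: WR_PORT; after: ALU=1 MUL=2 MEM=2 BR=1, R=1, W=0
[5] MUL needs rd=2 wr=1: RD_PORT; after: ALU=1 MUL=2 MEM=2 BR=1, R=1, W=0
[6] MEM needs rd=1 wr=1: WR_PORT; after: ALU=1 MUL=2 MEM=2 BR=1, R=1, W=0
[7] ALU needs rd=2 wr=1: RD_PORT; after: ALU=1 MUL=2 MEM=2 BR=1, R=1, W=0

issued = [0, 1]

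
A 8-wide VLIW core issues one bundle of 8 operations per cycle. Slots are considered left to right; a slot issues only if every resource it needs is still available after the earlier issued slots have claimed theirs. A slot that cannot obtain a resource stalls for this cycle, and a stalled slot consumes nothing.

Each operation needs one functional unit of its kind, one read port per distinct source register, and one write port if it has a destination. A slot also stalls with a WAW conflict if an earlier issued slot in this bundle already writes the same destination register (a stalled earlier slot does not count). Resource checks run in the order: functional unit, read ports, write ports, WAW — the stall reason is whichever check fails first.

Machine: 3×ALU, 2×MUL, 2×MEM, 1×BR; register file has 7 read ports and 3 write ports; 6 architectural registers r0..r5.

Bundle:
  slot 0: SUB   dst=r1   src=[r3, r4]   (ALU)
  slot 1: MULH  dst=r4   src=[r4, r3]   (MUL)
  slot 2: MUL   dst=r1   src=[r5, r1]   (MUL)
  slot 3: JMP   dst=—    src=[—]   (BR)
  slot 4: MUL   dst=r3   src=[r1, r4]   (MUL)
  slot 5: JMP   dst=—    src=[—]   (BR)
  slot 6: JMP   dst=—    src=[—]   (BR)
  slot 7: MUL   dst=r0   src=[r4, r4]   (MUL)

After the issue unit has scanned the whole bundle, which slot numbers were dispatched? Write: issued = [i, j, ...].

issued = [0, 1, 3, 4]

(0) want 1×ALU +2rd +1wr — yes → AL2|MU2|ME2|BR1|rd5|wr2
(1) want 1×MUL +2rd +1wr — yes → AL2|MU1|ME2|BR1|rd3|wr1
(2) want 1×MUL +2rd +1wr — WAW → AL2|MU1|ME2|BR1|rd3|wr1
(3) want 1×BR +0rd +0wr — yes → AL2|MU1|ME2|BR0|rd3|wr1
(4) want 1×MUL +2rd +1wr — yes → AL2|MU0|ME2|BR0|rd1|wr0
(5) want 1×BR +0rd +0wr — FU → AL2|MU0|ME2|BR0|rd1|wr0
(6) want 1×BR +0rd +0wr — FU → AL2|MU0|ME2|BR0|rd1|wr0
(7) want 1×MUL +1rd +1wr — FU → AL2|MU0|ME2|BR0|rd1|wr0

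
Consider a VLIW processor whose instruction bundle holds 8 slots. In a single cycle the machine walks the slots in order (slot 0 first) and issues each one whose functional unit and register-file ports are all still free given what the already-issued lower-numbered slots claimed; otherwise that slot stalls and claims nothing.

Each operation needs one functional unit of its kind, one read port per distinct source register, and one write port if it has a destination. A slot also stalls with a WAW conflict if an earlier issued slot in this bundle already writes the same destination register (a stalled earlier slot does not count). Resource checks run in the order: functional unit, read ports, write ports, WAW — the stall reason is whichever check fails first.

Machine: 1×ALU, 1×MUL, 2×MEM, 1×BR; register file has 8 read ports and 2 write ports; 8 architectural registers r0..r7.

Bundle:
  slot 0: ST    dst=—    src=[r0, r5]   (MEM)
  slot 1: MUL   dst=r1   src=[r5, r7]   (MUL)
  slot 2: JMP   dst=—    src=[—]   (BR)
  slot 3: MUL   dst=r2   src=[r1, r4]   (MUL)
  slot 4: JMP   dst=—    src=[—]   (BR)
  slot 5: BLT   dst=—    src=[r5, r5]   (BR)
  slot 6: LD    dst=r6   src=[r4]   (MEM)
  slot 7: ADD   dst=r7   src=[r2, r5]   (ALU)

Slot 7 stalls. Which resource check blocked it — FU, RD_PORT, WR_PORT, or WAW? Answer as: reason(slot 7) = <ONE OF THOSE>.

reason(slot 7) = WR_PORT

[0] MEM needs rd=2 wr=0: ok; after: ALU=1 MUL=1 MEM=1 BR=1, R=6, W=2
[1] MUL needs rd=2 wr=1: ok; after: ALU=1 MUL=0 MEM=1 BR=1, R=4, W=1
[2] BR needs rd=0 wr=0: ok; after: ALU=1 MUL=0 MEM=1 BR=0, R=4, W=1
[3] MUL needs rd=2 wr=1: FU; after: ALU=1 MUL=0 MEM=1 BR=0, R=4, W=1
[4] BR needs rd=0 wr=0: FU; after: ALU=1 MUL=0 MEM=1 BR=0, R=4, W=1
[5] BR needs rd=1 wr=0: FU; after: ALU=1 MUL=0 MEM=1 BR=0, R=4, W=1
[6] MEM needs rd=1 wr=1: ok; after: ALU=1 MUL=0 MEM=0 BR=0, R=3, W=0
[7] ALU needs rd=2 wr=1: WR_PORT; after: ALU=1 MUL=0 MEM=0 BR=0, R=3, W=0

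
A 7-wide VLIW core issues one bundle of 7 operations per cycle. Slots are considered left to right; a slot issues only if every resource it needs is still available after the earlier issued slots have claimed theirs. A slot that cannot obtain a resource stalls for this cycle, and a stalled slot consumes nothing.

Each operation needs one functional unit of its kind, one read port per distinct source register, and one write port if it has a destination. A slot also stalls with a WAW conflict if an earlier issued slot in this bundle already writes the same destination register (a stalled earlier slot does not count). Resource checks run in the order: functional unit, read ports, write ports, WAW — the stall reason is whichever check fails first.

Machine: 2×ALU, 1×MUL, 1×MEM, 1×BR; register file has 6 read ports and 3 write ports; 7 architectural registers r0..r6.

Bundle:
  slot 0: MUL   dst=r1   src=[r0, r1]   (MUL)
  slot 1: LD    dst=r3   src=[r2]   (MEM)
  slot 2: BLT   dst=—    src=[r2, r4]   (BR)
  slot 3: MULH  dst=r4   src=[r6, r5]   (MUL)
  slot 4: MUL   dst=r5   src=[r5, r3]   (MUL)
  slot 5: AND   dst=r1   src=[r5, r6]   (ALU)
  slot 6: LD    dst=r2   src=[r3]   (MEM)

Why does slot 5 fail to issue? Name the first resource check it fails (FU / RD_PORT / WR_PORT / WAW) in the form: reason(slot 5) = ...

(0) want 1×MUL +2rd +1wr — yes → AL2|MU0|ME1|BR1|rd4|wr2
(1) want 1×MEM +1rd +1wr — yes → AL2|MU0|ME0|BR1|rd3|wr1
(2) want 1×BR +2rd +0wr — yes → AL2|MU0|ME0|BR0|rd1|wr1
(3) want 1×MUL +2rd +1wr — FU → AL2|MU0|ME0|BR0|rd1|wr1
(4) want 1×MUL +2rd +1wr — FU → AL2|MU0|ME0|BR0|rd1|wr1
(5) want 1×ALU +2rd +1wr — RD_PORT → AL2|MU0|ME0|BR0|rd1|wr1
(6) want 1×MEM +1rd +1wr — FU → AL2|MU0|ME0|BR0|rd1|wr1

reason(slot 5) = RD_PORT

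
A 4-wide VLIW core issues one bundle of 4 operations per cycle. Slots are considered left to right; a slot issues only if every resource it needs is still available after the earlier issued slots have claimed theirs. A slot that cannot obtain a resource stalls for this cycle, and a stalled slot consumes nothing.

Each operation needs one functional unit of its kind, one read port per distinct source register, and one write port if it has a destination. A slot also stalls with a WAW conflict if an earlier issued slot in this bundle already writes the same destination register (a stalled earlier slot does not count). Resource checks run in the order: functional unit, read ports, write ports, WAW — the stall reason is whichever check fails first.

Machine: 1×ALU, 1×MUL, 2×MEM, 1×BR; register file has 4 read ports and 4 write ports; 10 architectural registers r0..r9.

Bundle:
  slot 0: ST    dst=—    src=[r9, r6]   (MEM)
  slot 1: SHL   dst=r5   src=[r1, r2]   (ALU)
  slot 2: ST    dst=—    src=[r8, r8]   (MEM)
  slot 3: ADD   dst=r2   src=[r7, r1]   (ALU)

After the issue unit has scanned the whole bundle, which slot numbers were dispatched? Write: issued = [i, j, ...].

issued = [0, 1]

[0] MEM needs rd=2 wr=0: ok; after: ALU=1 MUL=1 MEM=1 BR=1, R=2, W=4
[1] ALU needs rd=2 wr=1: ok; after: ALU=0 MUL=1 MEM=1 BR=1, R=0, W=3
[2] MEM needs rd=1 wr=0: RD_PORT; after: ALU=0 MUL=1 MEM=1 BR=1, R=0, W=3
[3] ALU needs rd=2 wr=1: FU; after: ALU=0 MUL=1 MEM=1 BR=1, R=0, W=3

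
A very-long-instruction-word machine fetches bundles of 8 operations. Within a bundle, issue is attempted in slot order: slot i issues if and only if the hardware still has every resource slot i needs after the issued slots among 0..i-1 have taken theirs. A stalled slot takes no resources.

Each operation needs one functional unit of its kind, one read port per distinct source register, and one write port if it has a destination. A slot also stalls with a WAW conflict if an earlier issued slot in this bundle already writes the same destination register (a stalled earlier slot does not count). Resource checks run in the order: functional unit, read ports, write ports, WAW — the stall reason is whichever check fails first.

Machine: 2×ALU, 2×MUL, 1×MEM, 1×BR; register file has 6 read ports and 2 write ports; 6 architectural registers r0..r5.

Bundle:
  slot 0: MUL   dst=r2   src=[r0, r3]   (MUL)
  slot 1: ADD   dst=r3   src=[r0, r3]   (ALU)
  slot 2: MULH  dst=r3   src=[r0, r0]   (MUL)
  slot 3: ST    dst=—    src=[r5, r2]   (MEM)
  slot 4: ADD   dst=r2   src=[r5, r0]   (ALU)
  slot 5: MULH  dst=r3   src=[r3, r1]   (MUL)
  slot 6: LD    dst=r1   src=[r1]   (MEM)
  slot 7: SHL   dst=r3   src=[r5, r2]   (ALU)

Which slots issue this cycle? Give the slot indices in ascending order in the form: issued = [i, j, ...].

  0. MUL→r2 ⇒ go  {2A/1Mu/1Ld/1B | 4r 1w}
  1. ALU→r3 ⇒ go  {1A/1Mu/1Ld/1B | 2r 0w}
  2. MUL→r3 ⇒ no(WR_PORT)  {1A/1Mu/1Ld/1B | 2r 0w}
  3. MEM ⇒ go  {1A/1Mu/0Ld/1B | 0r 0w}
  4. ALU→r2 ⇒ no(RD_PORT)  {1A/1Mu/0Ld/1B | 0r 0w}
  5. MUL→r3 ⇒ no(RD_PORT)  {1A/1Mu/0Ld/1B | 0r 0w}
  6. MEM→r1 ⇒ no(FU)  {1A/1Mu/0Ld/1B | 0r 0w}
  7. ALU→r3 ⇒ no(RD_PORT)  {1A/1Mu/0Ld/1B | 0r 0w}

issued = [0, 1, 3]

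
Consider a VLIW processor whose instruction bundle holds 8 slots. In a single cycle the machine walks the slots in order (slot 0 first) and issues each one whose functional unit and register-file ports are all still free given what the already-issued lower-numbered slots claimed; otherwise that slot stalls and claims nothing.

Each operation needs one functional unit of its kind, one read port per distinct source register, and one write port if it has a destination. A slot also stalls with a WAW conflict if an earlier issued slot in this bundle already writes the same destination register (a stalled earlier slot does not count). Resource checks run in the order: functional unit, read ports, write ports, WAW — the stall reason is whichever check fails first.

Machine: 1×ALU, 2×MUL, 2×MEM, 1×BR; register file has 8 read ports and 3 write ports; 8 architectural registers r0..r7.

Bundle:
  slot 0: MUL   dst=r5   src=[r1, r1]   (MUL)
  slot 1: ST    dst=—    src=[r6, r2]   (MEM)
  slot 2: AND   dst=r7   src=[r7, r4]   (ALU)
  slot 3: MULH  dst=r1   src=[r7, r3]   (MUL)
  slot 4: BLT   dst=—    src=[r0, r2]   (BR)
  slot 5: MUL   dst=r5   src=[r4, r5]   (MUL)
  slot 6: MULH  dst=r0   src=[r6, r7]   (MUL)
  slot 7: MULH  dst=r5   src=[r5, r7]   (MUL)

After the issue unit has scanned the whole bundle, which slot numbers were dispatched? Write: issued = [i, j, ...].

(0) want 1×MUL +1rd +1wr — yes → AL1|MU1|ME2|BR1|rd7|wr2
(1) want 1×MEM +2rd +0wr — yes → AL1|MU1|ME1|BR1|rd5|wr2
(2) want 1×ALU +2rd +1wr — yes → AL0|MU1|ME1|BR1|rd3|wr1
(3) want 1×MUL +2rd +1wr — yes → AL0|MU0|ME1|BR1|rd1|wr0
(4) want 1×BR +2rd +0wr — RD_PORT → AL0|MU0|ME1|BR1|rd1|wr0
(5) want 1×MUL +2rd +1wr — FU → AL0|MU0|ME1|BR1|rd1|wr0
(6) want 1×MUL +2rd +1wr — FU → AL0|MU0|ME1|BR1|rd1|wr0
(7) want 1×MUL +2rd +1wr — FU → AL0|MU0|ME1|BR1|rd1|wr0

issued = [0, 1, 2, 3]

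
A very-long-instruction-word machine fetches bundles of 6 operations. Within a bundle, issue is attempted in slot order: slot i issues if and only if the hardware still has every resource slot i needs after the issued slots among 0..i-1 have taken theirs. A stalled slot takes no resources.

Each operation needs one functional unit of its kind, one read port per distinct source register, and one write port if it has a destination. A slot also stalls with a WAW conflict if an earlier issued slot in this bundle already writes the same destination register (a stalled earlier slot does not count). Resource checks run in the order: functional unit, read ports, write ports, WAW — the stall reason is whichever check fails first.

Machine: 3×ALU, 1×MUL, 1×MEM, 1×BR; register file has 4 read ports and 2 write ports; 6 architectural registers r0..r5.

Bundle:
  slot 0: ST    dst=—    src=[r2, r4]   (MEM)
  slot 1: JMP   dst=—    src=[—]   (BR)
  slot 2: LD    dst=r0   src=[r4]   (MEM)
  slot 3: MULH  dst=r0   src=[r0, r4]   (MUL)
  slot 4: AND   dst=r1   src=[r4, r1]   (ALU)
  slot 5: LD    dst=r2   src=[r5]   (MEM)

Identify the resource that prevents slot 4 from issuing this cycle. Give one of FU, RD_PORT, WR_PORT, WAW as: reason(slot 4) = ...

reason(slot 4) = RD_PORT

slot 0 (MEM): ISSUE — free A3,Mu1,Ld0,B1 rp2 wp2
slot 1 (BR): ISSUE — free A3,Mu1,Ld0,B0 rp2 wp2
slot 2 (MEM): stall FU — free A3,Mu1,Ld0,B0 rp2 wp2
slot 3 (MUL): ISSUE — free A3,Mu0,Ld0,B0 rp0 wp1
slot 4 (ALU): stall RD_PORT — free A3,Mu0,Ld0,B0 rp0 wp1
slot 5 (MEM): stall FU — free A3,Mu0,Ld0,B0 rp0 wp1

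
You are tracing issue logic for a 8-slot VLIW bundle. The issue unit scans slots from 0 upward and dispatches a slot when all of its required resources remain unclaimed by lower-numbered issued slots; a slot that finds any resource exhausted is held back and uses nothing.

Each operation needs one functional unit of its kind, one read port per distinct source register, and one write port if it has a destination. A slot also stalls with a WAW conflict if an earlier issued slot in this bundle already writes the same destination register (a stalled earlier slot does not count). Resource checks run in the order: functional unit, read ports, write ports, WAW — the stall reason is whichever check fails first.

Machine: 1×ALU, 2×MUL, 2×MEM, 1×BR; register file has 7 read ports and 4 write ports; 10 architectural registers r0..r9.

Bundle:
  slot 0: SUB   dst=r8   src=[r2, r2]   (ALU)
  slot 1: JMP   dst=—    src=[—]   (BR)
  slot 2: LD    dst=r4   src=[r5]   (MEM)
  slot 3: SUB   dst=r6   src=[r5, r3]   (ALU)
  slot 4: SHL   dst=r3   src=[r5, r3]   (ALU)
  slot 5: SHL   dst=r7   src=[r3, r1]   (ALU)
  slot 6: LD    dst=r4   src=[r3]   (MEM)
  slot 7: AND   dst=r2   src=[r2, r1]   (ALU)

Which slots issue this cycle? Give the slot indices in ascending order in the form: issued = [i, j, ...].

issued = [0, 1, 2]

[0] ALU needs rd=1 wr=1: ok; after: ALU=0 MUL=2 MEM=2 BR=1, R=6, W=3
[1] BR needs rd=0 wr=0: ok; after: ALU=0 MUL=2 MEM=2 BR=0, R=6, W=3
[2] MEM needs rd=1 wr=1: ok; after: ALU=0 MUL=2 MEM=1 BR=0, R=5, W=2
[3] ALU needs rd=2 wr=1: FU; after: ALU=0 MUL=2 MEM=1 BR=0, R=5, W=2
[4] ALU needs rd=2 wr=1: FU; after: ALU=0 MUL=2 MEM=1 BR=0, R=5, W=2
[5] ALU needs rd=2 wr=1: FU; after: ALU=0 MUL=2 MEM=1 BR=0, R=5, W=2
[6] MEM needs rd=1 wr=1: WAW; after: ALU=0 MUL=2 MEM=1 BR=0, R=5, W=2
[7] ALU needs rd=2 wr=1: FU; after: ALU=0 MUL=2 MEM=1 BR=0, R=5, W=2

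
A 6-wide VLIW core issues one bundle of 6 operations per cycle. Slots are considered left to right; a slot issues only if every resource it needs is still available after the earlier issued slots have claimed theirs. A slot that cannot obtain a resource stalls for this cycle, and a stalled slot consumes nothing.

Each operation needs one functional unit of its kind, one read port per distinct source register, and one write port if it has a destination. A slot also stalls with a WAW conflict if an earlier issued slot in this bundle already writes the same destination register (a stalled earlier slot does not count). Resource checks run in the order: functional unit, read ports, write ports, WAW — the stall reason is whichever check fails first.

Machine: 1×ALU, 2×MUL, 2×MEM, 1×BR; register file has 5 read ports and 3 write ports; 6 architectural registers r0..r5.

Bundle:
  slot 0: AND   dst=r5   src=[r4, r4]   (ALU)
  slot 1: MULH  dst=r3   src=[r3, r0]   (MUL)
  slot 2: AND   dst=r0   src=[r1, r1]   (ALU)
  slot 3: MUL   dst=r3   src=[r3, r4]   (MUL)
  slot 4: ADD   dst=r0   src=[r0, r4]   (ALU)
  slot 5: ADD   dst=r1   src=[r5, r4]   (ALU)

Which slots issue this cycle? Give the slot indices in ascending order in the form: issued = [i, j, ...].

issued = [0, 1]

(0) want 1×ALU +1rd +1wr — yes → AL0|MU2|ME2|BR1|rd4|wr2
(1) want 1×MUL +2rd +1wr — yes → AL0|MU1|ME2|BR1|rd2|wr1
(2) want 1×ALU +1rd +1wr — FU → AL0|MU1|ME2|BR1|rd2|wr1
(3) want 1×MUL +2rd +1wr — WAW → AL0|MU1|ME2|BR1|rd2|wr1
(4) want 1×ALU +2rd +1wr — FU → AL0|MU1|ME2|BR1|rd2|wr1
(5) want 1×ALU +2rd +1wr — FU → AL0|MU1|ME2|BR1|rd2|wr1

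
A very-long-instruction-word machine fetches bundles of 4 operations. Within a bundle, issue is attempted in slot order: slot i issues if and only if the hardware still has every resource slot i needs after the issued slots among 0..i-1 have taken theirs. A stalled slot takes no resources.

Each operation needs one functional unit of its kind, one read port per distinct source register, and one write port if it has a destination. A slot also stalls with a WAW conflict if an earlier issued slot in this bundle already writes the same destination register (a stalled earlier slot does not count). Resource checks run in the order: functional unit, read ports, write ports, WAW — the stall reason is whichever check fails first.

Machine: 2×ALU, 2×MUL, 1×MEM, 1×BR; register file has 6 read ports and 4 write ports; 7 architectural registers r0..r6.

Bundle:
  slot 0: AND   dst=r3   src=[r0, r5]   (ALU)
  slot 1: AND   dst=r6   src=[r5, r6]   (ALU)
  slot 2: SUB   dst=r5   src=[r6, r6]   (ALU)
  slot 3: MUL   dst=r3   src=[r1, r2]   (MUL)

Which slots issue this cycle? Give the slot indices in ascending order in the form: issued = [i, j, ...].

(0) want 1×ALU +2rd +1wr — yes → AL1|MU2|ME1|BR1|rd4|wr3
(1) want 1×ALU +2rd +1wr — yes → AL0|MU2|ME1|BR1|rd2|wr2
(2) want 1×ALU +1rd +1wr — FU → AL0|MU2|ME1|BR1|rd2|wr2
(3) want 1×MUL +2rd +1wr — WAW → AL0|MU2|ME1|BR1|rd2|wr2

issued = [0, 1]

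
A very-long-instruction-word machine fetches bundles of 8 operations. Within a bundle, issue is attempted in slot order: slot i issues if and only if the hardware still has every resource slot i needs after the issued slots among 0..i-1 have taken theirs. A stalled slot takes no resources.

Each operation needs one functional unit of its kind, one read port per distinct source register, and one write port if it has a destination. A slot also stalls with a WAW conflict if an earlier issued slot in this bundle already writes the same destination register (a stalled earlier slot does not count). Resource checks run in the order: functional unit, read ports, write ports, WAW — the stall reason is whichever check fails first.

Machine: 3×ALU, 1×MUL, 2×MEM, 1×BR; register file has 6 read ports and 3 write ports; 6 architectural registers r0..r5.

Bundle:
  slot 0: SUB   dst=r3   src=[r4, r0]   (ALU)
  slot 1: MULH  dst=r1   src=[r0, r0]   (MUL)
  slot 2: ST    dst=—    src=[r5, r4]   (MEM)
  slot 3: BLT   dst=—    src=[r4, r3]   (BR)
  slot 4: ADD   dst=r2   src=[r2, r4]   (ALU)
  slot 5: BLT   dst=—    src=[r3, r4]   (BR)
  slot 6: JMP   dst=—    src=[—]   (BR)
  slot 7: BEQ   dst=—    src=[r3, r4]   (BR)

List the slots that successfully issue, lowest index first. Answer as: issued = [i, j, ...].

issued = [0, 1, 2, 6]

  0. ALU→r3 ⇒ go  {2A/1Mu/2Ld/1B | 4r 2w}
  1. MUL→r1 ⇒ go  {2A/0Mu/2Ld/1B | 3r 1w}
  2. MEM ⇒ go  {2A/0Mu/1Ld/1B | 1r 1w}
  3. BR ⇒ no(RD_PORT)  {2A/0Mu/1Ld/1B | 1r 1w}
  4. ALU→r2 ⇒ no(RD_PORT)  {2A/0Mu/1Ld/1B | 1r 1w}
  5. BR ⇒ no(RD_PORT)  {2A/0Mu/1Ld/1B | 1r 1w}
  6. BR ⇒ go  {2A/0Mu/1Ld/0B | 1r 1w}
  7. BR ⇒ no(FU)  {2A/0Mu/1Ld/0B | 1r 1w}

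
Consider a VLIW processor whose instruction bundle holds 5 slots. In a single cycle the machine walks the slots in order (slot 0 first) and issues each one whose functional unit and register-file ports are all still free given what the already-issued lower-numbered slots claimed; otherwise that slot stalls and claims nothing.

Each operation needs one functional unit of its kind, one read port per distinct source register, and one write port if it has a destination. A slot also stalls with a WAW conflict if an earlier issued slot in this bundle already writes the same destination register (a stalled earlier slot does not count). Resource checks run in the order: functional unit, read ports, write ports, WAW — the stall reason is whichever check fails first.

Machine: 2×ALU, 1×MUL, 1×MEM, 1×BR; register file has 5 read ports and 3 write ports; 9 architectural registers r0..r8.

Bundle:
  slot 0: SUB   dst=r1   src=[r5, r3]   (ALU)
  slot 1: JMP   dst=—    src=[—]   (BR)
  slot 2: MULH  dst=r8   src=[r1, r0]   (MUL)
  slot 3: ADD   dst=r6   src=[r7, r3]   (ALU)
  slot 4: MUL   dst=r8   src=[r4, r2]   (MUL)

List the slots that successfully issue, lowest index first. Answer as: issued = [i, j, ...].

[0] ALU needs rd=2 wr=1: ok; after: ALU=1 MUL=1 MEM=1 BR=1, R=3, W=2
[1] BR needs rd=0 wr=0: ok; after: ALU=1 MUL=1 MEM=1 BR=0, R=3, W=2
[2] MUL needs rd=2 wr=1: ok; after: ALU=1 MUL=0 MEM=1 BR=0, R=1, W=1
[3] ALU needs rd=2 wr=1: RD_PORT; after: ALU=1 MUL=0 MEM=1 BR=0, R=1, W=1
[4] MUL needs rd=2 wr=1: FU; after: ALU=1 MUL=0 MEM=1 BR=0, R=1, W=1

issued = [0, 1, 2]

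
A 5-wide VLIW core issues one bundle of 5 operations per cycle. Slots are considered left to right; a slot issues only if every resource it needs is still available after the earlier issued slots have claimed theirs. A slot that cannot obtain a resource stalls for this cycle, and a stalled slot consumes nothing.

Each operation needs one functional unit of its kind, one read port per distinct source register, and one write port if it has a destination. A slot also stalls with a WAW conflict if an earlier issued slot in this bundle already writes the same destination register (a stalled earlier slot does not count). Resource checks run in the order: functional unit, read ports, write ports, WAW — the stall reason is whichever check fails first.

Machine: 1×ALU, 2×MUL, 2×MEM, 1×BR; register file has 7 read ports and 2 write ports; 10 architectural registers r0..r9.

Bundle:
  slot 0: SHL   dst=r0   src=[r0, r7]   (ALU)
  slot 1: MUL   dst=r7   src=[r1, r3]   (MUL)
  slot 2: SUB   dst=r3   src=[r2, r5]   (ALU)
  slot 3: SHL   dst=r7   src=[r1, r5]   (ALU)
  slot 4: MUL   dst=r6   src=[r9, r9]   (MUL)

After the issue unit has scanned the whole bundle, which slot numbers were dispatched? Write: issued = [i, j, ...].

issued = [0, 1]

(0) want 1×ALU +2rd +1wr — yes → AL0|MU2|ME2|BR1|rd5|wr1
(1) want 1×MUL +2rd +1wr — yes → AL0|MU1|ME2|BR1|rd3|wr0
(2) want 1×ALU +2rd +1wr — FU → AL0|MU1|ME2|BR1|rd3|wr0
(3) want 1×ALU +2rd +1wr — FU → AL0|MU1|ME2|BR1|rd3|wr0
(4) want 1×MUL +1rd +1wr — WR_PORT → AL0|MU1|ME2|BR1|rd3|wr0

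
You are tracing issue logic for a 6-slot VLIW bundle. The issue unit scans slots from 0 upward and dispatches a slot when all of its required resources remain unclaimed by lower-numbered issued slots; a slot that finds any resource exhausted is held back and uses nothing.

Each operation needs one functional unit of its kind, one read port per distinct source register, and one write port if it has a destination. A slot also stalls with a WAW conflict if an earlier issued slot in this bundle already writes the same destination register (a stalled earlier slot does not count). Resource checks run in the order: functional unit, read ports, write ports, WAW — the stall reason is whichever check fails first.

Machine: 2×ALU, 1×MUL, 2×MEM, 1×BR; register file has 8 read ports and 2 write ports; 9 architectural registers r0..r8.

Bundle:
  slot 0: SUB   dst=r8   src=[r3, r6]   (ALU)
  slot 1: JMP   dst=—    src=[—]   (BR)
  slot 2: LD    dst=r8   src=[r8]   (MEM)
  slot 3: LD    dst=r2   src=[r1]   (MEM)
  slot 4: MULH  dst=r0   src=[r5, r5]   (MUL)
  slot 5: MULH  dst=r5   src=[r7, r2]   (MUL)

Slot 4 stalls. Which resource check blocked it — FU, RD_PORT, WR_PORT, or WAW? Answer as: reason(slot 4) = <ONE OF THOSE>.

(0) want 1×ALU +2rd +1wr — yes → AL1|MU1|ME2|BR1|rd6|wr1
(1) want 1×BR +0rd +0wr — yes → AL1|MU1|ME2|BR0|rd6|wr1
(2) want 1×MEM +1rd +1wr — WAW → AL1|MU1|ME2|BR0|rd6|wr1
(3) want 1×MEM +1rd +1wr — yes → AL1|MU1|ME1|BR0|rd5|wr0
(4) want 1×MUL +1rd +1wr — WR_PORT → AL1|MU1|ME1|BR0|rd5|wr0
(5) want 1×MUL +2rd +1wr — WR_PORT → AL1|MU1|ME1|BR0|rd5|wr0

reason(slot 4) = WR_PORT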